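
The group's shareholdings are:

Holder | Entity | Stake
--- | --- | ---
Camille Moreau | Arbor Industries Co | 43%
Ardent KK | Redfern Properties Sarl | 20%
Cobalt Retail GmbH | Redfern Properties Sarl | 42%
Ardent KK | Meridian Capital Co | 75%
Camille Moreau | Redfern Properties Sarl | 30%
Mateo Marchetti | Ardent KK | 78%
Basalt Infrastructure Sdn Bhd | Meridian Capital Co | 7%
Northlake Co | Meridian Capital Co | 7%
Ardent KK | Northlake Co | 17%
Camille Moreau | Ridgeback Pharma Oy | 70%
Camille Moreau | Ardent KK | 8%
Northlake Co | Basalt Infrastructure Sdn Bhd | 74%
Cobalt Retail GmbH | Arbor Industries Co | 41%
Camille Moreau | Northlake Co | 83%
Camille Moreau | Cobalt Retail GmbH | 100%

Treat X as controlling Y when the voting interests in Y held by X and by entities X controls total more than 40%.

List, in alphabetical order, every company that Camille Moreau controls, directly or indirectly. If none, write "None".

Camille holds 100% of Cobalt, so Camille controls Cobalt.
Cobalt and Camille together hold 42% + 30% = 72% of Redfern, so Camille controls Redfern.
Camille holds 83% of Northlake, so Camille controls Northlake.
Cobalt and Camille together hold 41% + 43% = 84% of Arbor, so Camille controls Arbor.
Northlake holds 74% of Basalt, so Camille controls Basalt.
Camille holds 70% of Ridgeback, so Camille controls Ridgeback.
No other company's threshold is met.

Arbor Industries Co, Basalt Infrastructure Sdn Bhd, Cobalt Retail GmbH, Northlake Co, Redfern Properties Sarl, Ridgeback Pharma Oy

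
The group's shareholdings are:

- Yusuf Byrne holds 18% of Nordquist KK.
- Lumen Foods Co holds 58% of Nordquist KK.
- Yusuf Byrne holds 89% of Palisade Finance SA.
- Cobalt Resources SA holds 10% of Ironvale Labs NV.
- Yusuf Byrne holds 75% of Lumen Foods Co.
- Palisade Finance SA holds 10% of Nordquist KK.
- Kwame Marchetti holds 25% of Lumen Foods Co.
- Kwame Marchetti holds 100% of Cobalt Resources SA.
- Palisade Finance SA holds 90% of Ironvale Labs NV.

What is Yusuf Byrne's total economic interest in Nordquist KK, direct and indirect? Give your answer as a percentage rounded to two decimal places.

70.40%

Yusuf reaches Nordquist along 3 paths.
Via Lumen: 75% × 58% = 43.5%.
Direct stake: 18% = 18%.
Via Palisade: 89% × 10% = 8.9%.
Total: 43.5% + 18% + 8.9% = 70.4%.
Rounded: 70.40%.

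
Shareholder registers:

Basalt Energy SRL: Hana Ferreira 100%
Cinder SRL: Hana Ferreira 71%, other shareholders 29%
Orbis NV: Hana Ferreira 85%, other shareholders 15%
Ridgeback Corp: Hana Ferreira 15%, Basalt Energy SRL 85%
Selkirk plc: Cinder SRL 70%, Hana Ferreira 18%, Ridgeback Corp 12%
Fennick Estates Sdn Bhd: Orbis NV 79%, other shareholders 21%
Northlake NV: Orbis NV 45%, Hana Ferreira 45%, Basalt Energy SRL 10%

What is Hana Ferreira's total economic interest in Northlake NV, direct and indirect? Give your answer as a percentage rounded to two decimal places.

Hana reaches Northlake along 3 paths.
Via Orbis: 85% × 45% = 38.25%.
Direct stake: 45% = 45%.
Via Basalt: 100% × 10% = 10%.
Total: 38.25% + 45% + 10% = 93.25%.

93.25%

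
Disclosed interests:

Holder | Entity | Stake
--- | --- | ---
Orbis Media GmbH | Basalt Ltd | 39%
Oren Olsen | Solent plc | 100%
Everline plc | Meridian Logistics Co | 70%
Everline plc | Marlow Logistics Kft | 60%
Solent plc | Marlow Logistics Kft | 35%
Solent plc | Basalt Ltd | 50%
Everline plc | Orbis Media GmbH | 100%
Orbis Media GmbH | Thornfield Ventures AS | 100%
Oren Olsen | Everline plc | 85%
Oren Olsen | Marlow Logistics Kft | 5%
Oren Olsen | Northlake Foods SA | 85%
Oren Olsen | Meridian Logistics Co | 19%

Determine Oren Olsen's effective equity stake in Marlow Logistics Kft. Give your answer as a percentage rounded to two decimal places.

Oren reaches Marlow along 3 paths.
Via Solent: 100% × 35% = 35%.
Via Everline: 85% × 60% = 51%.
Direct stake: 5% = 5%.
Total: 35% + 51% + 5% = 91%.
Rounded: 91.00%.

91.00%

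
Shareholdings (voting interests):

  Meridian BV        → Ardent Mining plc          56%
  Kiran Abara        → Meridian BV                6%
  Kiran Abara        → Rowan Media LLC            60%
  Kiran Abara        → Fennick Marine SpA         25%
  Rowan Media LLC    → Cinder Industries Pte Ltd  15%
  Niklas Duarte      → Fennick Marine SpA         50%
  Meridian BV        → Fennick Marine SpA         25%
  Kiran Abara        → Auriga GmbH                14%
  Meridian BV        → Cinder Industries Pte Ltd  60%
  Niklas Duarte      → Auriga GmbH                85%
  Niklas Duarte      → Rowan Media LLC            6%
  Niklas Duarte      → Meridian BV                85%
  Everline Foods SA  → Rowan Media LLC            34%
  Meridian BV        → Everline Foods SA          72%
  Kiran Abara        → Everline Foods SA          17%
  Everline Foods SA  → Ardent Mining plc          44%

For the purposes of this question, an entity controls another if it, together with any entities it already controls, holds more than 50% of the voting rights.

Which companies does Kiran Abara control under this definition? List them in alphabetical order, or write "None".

Kiran holds 60% of Rowan, so Kiran controls Rowan.
No other company's threshold is met.

Rowan Media LLC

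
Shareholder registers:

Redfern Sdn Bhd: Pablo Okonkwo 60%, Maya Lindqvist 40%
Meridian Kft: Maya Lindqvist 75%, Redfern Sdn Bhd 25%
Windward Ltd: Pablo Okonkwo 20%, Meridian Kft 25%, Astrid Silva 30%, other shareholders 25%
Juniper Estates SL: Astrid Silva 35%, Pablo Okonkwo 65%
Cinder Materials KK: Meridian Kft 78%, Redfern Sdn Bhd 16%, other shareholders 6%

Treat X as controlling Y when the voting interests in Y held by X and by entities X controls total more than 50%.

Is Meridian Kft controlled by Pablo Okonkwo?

No

Pablo holds 60% of Redfern, so Pablo controls Redfern.
Pablo holds 65% of Juniper, so Pablo controls Juniper.
In Meridian, Pablo's side holds only 25%, not > 50%.
So Pablo does not control Meridian.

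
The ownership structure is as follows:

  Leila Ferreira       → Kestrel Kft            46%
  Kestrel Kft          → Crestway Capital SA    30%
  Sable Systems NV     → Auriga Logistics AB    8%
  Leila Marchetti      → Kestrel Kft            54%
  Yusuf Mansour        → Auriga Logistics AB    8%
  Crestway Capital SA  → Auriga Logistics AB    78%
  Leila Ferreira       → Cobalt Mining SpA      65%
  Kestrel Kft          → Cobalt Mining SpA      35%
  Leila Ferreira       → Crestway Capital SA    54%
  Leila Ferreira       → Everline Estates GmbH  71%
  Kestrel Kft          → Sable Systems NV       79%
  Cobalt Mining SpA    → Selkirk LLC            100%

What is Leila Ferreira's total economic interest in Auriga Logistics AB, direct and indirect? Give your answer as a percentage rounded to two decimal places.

Leila Ferreira reaches Auriga along 3 paths.
Via Kestrel → Crestway: 46% × 30% × 78% = 10.764%.
Via Crestway: 54% × 78% = 42.12%.
Via Kestrel → Sable: 46% × 79% × 8% = 2.9072%.
Total: 10.764% + 42.12% + 2.9072% = 55.7912%.
Rounded: 55.79%.

55.79%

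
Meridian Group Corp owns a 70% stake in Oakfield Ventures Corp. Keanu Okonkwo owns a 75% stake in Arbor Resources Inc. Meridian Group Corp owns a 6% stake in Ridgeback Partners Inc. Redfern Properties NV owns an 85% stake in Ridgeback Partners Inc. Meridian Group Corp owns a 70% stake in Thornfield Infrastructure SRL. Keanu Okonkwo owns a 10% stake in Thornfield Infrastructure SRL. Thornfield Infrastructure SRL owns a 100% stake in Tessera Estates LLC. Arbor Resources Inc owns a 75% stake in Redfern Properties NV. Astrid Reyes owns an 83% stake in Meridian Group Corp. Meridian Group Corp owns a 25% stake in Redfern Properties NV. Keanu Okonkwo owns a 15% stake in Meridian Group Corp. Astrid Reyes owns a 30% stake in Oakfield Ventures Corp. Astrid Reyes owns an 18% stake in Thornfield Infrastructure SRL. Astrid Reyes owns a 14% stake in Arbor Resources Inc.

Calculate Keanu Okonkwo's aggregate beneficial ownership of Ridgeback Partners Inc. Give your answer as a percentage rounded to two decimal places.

51.90%

Keanu reaches Ridgeback along 3 paths.
Via Meridian: 15% × 6% = 0.9%.
Via Arbor → Redfern: 75% × 75% × 85% = 47.8125%.
Via Meridian → Redfern: 15% × 25% × 85% = 3.1875%.
Total: 0.9% + 47.8125% + 3.1875% = 51.9%.
Rounded: 51.90%.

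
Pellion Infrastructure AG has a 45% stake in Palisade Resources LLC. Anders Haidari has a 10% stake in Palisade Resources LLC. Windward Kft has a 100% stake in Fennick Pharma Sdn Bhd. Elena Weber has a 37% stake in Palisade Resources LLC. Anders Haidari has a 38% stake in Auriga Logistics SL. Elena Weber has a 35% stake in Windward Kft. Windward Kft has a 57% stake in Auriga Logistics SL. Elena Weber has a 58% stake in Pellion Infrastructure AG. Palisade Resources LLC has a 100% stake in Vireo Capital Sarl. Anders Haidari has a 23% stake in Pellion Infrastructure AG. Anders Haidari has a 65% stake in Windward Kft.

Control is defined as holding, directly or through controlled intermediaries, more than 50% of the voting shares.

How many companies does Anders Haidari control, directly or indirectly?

Anders holds 65% of Windward, so Anders controls Windward.
Windward holds 100% of Fennick, so Anders controls Fennick.
Anders and Windward together hold 38% + 57% = 95% of Auriga, so Anders controls Auriga.
No other company's threshold is met.
Anders controls 3 companies.

3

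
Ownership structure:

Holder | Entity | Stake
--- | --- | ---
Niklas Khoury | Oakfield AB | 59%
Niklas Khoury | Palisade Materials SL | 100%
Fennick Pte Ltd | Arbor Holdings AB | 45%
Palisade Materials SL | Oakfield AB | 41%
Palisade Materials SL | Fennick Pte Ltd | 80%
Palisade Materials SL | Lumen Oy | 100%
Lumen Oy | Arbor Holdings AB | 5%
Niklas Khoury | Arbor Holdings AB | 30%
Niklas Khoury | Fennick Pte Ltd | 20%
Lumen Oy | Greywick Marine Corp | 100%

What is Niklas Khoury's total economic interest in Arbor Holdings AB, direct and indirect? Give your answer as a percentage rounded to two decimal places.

80.00%

Niklas reaches Arbor along 4 paths.
Direct stake: 30% = 30%.
Via Palisade → Fennick: 100% × 80% × 45% = 36%.
Via Fennick: 20% × 45% = 9%.
Via Palisade → Lumen: 100% × 100% × 5% = 5%.
Total: 30% + 36% + 9% + 5% = 80%.
Rounded: 80.00%.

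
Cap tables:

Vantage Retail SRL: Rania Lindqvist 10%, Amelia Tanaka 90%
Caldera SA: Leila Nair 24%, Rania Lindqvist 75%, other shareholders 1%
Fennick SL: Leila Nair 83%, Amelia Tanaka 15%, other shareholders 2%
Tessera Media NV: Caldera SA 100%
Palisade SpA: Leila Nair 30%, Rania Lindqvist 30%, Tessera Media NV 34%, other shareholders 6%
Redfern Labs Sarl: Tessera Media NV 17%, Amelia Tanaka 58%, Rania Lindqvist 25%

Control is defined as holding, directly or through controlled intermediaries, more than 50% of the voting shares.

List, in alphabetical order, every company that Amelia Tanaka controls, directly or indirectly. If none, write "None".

Redfern Labs Sarl, Vantage Retail SRL

Amelia holds 90% of Vantage, so Amelia controls Vantage.
Amelia holds 58% of Redfern, so Amelia controls Redfern.
No other company's threshold is met.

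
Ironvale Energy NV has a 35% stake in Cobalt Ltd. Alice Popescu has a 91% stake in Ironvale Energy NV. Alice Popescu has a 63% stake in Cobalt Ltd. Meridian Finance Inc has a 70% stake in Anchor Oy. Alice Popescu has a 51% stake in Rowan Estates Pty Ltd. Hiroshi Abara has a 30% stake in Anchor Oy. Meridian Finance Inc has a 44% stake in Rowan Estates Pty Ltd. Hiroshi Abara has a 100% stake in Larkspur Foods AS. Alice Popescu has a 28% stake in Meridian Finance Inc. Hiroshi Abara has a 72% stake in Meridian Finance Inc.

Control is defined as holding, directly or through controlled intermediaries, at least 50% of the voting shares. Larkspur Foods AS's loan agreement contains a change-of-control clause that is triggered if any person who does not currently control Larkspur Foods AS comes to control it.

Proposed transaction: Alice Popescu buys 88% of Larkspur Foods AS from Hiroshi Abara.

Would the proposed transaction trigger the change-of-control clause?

The purchase adds only to Alice's holdings (Hiroshi's stake shrinks), so Alice is the only person who could newly come to control Larkspur.
Alice holds 91% of Ironvale, so Alice controls Ironvale.
Alice and Ironvale together hold 63% + 35% = 98% of Cobalt, so Alice controls Cobalt.
Alice holds 51% of Rowan, so Alice controls Rowan.
Neither Alice nor any entity Alice controls holds any voting interest in Larkspur.
So before the transaction, Alice does not control Larkspur.
After the purchase, Alice holds 88% of Larkspur directly, and Hiroshi's stake falls to 12%.
Alice holds 88% of Larkspur, so Alice controls Larkspur.
Alice did not control Larkspur before and does after, so the clause is triggered.

Yes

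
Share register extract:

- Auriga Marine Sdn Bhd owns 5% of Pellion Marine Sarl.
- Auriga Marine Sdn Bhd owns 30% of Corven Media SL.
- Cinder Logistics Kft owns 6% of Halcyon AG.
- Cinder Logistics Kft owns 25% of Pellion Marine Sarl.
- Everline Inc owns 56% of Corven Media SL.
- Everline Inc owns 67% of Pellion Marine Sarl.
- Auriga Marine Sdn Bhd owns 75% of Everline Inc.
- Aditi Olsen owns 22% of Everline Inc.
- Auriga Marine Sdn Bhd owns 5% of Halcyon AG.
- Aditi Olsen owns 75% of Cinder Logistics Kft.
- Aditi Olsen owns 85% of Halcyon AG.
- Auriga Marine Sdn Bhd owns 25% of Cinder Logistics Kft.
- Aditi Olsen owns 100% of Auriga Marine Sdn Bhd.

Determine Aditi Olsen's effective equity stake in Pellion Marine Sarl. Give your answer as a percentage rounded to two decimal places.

94.99%

Aditi reaches Pellion along 5 paths.
Via Auriga → Cinder: 100% × 25% × 25% = 6.25%.
Via Cinder: 75% × 25% = 18.75%.
Via Auriga → Everline: 100% × 75% × 67% = 50.25%.
Via Everline: 22% × 67% = 14.74%.
Via Auriga: 100% × 5% = 5%.
Total: 6.25% + 18.75% + 50.25% + 14.74% + 5% = 94.99%.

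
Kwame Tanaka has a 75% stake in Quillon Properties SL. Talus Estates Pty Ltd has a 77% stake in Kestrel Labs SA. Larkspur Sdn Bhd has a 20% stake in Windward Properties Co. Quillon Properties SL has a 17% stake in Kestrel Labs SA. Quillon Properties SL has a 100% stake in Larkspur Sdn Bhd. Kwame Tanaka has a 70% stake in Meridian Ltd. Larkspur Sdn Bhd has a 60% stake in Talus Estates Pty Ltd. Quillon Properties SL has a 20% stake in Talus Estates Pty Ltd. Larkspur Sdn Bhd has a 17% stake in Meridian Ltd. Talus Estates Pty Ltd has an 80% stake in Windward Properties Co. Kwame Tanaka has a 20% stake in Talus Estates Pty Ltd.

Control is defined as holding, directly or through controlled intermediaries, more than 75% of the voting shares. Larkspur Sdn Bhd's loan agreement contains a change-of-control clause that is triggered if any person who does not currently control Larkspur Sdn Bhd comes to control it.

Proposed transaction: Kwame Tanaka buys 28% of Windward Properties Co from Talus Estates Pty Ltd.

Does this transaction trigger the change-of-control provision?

The purchase adds only to Kwame's holdings (Talus's stake shrinks), so Kwame is the only person who could newly come to control Larkspur.
Kwame's largest direct stake is 75% in Quillon, which does not meet the threshold, so Kwame controls no company.
Neither Kwame nor any entity Kwame controls holds any voting interest in Larkspur.
So before the transaction, Kwame does not control Larkspur.
After the purchase, Kwame holds 28% of Windward directly, and Talus's stake falls to 52%.
Kwame's side now holds 28% of Windward, not > 75%, so Kwame still does not control Windward.
After the transaction, neither Kwame nor any entity Kwame controls holds a voting interest in Larkspur, so Kwame still does not control it.
No new person acquires control, so the clause is not triggered.

No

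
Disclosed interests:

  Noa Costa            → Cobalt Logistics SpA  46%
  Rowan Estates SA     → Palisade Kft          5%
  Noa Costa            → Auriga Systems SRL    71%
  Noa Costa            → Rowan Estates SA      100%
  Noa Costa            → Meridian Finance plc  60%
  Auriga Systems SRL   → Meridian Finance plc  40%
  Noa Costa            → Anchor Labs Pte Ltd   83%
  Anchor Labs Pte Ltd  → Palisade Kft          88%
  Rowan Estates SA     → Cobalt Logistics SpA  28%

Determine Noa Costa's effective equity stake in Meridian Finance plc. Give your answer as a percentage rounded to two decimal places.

88.40%

Noa reaches Meridian along 2 paths.
Via Auriga: 71% × 40% = 28.4%.
Direct stake: 60% = 60%.
Total: 28.4% + 60% = 88.4%.
Rounded: 88.40%.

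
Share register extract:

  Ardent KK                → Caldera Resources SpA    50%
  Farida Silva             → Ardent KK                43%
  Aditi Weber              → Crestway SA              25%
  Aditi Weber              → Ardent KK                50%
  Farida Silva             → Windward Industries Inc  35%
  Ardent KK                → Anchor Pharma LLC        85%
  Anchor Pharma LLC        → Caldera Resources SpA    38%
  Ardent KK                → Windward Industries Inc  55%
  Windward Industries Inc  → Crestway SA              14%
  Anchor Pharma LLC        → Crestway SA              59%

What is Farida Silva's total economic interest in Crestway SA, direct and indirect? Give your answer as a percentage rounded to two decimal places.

Farida reaches Crestway along 3 paths.
Via Ardent → Windward: 43% × 55% × 14% = 3.311%.
Via Windward: 35% × 14% = 4.9%.
Via Ardent → Anchor: 43% × 85% × 59% = 21.5645%.
Total: 3.311% + 4.9% + 21.5645% = 29.7755%.
Rounded: 29.78%.

29.78%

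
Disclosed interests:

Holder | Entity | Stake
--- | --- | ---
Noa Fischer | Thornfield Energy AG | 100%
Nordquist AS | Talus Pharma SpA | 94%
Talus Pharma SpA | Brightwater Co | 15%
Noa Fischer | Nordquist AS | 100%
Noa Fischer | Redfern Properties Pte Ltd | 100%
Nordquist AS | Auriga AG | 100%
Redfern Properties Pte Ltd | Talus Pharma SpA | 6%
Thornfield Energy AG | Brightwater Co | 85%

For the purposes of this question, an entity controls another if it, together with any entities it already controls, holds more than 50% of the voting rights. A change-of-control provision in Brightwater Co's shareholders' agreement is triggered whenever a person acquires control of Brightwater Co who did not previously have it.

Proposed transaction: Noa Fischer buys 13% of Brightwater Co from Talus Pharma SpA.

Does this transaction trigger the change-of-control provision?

No

The purchase adds only to Noa's holdings (Talus's stake shrinks), so Noa is the only person who could newly come to control Brightwater.
Noa holds 100% of Thornfield, so Noa controls Thornfield.
Noa holds 100% of Redfern, so Noa controls Redfern.
Noa holds 100% of Nordquist, so Noa controls Nordquist.
Redfern and Nordquist together hold 6% + 94% = 100% of Talus, so Noa controls Talus.
Thornfield and Talus together hold 85% + 15% = 100% of Brightwater, so Noa controls Brightwater.
So Noa already controls Brightwater before the transaction.
After the purchase, Noa holds 13% of Brightwater directly, and Talus's stake falls to 2%.
Noa controlled Brightwater already, so this is not a new person acquiring control; every other person's position is unchanged or reduced.
No new person acquires control, so the clause is not triggered.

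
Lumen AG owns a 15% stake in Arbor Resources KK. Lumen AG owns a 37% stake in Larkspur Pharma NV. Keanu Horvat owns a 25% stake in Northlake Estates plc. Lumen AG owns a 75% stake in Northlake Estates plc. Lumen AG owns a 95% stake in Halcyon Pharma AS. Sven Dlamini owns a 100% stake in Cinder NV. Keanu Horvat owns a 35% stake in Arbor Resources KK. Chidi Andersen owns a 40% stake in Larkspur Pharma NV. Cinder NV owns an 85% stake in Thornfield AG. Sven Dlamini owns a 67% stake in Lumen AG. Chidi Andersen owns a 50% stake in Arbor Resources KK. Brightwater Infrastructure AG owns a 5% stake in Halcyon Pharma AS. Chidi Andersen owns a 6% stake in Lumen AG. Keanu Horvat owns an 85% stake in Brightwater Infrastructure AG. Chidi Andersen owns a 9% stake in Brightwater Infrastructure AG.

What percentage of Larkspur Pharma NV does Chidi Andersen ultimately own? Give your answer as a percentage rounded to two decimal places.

42.22%

Chidi reaches Larkspur along 2 paths.
Via Lumen: 6% × 37% = 2.22%.
Direct stake: 40% = 40%.
Total: 2.22% + 40% = 42.22%.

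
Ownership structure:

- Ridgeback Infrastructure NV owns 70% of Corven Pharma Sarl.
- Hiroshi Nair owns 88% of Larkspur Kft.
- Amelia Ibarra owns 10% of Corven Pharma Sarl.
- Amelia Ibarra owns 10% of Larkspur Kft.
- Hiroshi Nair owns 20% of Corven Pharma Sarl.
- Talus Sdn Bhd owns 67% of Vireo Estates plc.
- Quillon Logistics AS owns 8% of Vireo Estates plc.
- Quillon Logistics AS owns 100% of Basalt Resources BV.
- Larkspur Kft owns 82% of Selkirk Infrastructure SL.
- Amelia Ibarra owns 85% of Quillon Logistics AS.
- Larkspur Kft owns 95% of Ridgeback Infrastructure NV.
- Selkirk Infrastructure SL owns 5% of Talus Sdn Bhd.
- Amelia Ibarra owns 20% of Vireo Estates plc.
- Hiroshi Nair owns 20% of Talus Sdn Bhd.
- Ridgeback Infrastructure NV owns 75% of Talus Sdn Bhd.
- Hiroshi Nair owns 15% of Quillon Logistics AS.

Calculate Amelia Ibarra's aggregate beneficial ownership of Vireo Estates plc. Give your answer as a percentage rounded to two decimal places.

Amelia reaches Vireo along 4 paths.
Via Larkspur → Ridgeback → Talus: 10% × 95% × 75% × 67% = 4.77375%.
Via Larkspur → Selkirk → Talus: 10% × 82% × 5% × 67% = 0.2747%.
Via Quillon: 85% × 8% = 6.8%.
Direct stake: 20% = 20%.
Total: 4.77375% + 0.2747% + 6.8% + 20% = 31.84845%.
Rounded: 31.85%.

31.85%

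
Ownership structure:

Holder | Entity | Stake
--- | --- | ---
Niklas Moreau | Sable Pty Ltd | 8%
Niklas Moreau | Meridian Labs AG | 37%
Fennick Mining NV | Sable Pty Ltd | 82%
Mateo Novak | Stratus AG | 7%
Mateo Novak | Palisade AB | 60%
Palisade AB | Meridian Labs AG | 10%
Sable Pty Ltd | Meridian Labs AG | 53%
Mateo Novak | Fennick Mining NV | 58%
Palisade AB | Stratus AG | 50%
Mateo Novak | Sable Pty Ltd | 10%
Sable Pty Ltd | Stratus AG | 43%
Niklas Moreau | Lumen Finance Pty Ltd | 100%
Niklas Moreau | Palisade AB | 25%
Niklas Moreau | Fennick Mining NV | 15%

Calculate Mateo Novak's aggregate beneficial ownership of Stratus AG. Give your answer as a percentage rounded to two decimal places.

Mateo reaches Stratus along 4 paths.
Via Palisade: 60% × 50% = 30%.
Via Sable: 10% × 43% = 4.3%.
Via Fennick → Sable: 58% × 82% × 43% = 20.4508%.
Direct stake: 7% = 7%.
Total: 30% + 4.3% + 20.4508% + 7% = 61.7508%.
Rounded: 61.75%.

61.75%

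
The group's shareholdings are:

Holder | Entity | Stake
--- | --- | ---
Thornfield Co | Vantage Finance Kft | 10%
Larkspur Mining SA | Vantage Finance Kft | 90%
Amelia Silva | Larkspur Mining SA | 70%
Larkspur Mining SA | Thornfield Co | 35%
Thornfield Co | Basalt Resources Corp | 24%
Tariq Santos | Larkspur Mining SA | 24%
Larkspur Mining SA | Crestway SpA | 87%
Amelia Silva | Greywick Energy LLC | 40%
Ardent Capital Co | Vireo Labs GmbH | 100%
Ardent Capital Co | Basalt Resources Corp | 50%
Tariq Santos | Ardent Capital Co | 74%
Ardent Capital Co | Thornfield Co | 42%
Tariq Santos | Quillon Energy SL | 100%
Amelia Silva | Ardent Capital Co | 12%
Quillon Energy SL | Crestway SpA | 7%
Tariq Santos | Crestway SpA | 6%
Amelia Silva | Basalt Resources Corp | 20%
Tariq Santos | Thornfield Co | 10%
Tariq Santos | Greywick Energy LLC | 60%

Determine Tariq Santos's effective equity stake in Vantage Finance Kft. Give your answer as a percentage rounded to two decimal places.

26.55%

Tariq reaches Vantage along 4 paths.
Via Larkspur → Thornfield: 24% × 35% × 10% = 0.84%.
Via Ardent → Thornfield: 74% × 42% × 10% = 3.108%.
Via Thornfield: 10% × 10% = 1%.
Via Larkspur: 24% × 90% = 21.6%.
Total: 0.84% + 3.108% + 1% + 21.6% = 26.548%.
Rounded: 26.55%.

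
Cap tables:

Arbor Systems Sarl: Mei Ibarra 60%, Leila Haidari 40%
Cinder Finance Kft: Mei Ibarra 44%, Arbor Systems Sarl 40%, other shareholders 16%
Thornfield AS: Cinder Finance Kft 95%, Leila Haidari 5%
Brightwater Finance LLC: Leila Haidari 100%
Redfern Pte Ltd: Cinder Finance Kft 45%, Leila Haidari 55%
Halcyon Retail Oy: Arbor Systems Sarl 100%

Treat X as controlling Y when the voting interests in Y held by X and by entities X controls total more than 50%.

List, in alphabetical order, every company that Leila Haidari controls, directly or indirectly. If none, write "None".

Leila holds 100% of Brightwater, so Leila controls Brightwater.
Leila holds 55% of Redfern, so Leila controls Redfern.
No other company's threshold is met.

Brightwater Finance LLC, Redfern Pte Ltd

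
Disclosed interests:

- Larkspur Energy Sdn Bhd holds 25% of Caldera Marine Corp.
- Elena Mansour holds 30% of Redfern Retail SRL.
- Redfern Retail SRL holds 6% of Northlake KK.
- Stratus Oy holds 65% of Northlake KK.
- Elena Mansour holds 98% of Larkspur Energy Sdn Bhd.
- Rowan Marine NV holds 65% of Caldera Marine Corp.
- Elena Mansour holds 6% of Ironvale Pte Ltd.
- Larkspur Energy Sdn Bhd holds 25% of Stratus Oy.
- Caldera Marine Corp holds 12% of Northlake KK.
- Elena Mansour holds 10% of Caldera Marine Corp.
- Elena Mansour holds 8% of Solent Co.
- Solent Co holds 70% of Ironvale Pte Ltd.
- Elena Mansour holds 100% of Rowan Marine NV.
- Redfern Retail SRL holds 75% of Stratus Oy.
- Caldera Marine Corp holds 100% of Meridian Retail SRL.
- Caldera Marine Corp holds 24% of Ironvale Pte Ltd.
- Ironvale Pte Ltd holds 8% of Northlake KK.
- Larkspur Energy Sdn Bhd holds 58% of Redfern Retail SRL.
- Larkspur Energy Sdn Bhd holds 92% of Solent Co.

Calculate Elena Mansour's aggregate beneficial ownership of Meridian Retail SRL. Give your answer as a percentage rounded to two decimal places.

99.50%

Elena reaches Meridian along 3 paths.
Via Rowan → Caldera: 100% × 65% × 100% = 65%.
Via Caldera: 10% × 100% = 10%.
Via Larkspur → Caldera: 98% × 25% × 100% = 24.5%.
Total: 65% + 10% + 24.5% = 99.5%.
Rounded: 99.50%.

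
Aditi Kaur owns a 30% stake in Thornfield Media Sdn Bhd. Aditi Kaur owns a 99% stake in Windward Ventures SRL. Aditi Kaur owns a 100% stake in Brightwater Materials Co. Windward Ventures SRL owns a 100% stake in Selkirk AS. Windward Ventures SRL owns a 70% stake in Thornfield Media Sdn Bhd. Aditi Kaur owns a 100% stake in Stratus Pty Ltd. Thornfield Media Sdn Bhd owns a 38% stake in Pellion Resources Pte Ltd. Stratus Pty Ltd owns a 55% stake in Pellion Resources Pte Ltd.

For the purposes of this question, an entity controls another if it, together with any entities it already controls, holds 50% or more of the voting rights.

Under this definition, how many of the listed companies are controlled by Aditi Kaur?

6

Aditi holds 99% of Windward, so Aditi controls Windward.
Aditi holds 100% of Stratus, so Aditi controls Stratus.
Windward holds 100% of Selkirk, so Aditi controls Selkirk.
Aditi and Windward together hold 30% + 70% = 100% of Thornfield, so Aditi controls Thornfield.
Aditi holds 100% of Brightwater, so Aditi controls Brightwater.
Stratus and Thornfield together hold 55% + 38% = 93% of Pellion, so Aditi controls Pellion.
Aditi controls 6 companies.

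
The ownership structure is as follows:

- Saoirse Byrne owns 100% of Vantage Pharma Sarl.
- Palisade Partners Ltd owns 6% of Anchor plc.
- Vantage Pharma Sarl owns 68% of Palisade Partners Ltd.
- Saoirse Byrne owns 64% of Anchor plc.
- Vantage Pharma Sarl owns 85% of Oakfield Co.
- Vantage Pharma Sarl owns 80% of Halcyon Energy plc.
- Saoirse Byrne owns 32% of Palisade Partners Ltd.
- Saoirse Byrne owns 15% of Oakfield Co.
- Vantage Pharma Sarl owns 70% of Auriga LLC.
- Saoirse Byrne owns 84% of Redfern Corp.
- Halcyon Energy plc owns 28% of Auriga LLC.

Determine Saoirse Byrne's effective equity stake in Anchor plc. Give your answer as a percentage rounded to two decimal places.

70.00%

Saoirse reaches Anchor along 3 paths.
Direct stake: 64% = 64%.
Via Vantage → Palisade: 100% × 68% × 6% = 4.08%.
Via Palisade: 32% × 6% = 1.92%.
Total: 64% + 4.08% + 1.92% = 70%.
Rounded: 70.00%.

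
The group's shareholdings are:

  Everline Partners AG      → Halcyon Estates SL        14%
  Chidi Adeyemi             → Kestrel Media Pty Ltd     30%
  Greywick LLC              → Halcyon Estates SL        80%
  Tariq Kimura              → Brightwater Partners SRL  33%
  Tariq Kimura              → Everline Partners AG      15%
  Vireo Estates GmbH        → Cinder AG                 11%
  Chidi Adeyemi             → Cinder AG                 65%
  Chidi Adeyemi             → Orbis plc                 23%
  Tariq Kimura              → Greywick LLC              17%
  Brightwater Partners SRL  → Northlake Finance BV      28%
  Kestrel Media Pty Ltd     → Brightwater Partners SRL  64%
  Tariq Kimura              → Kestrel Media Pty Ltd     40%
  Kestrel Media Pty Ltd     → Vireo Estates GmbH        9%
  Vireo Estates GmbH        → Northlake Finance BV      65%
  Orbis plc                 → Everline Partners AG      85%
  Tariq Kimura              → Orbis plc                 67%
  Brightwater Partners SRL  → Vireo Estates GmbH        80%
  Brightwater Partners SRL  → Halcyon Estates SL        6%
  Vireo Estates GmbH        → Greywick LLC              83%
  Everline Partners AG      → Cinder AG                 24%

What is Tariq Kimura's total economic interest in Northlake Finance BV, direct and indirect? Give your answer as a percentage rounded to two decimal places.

Tariq reaches Northlake along 5 paths.
Via Brightwater → Vireo: 33% × 80% × 65% = 17.16%.
Via Kestrel → Brightwater → Vireo: 40% × 64% × 80% × 65% = 13.312%.
Via Kestrel → Vireo: 40% × 9% × 65% = 2.34%.
Via Brightwater: 33% × 28% = 9.24%.
Via Kestrel → Brightwater: 40% × 64% × 28% = 7.168%.
Total: 17.16% + 13.312% + 2.34% + 9.24% + 7.168% = 49.22%.

49.22%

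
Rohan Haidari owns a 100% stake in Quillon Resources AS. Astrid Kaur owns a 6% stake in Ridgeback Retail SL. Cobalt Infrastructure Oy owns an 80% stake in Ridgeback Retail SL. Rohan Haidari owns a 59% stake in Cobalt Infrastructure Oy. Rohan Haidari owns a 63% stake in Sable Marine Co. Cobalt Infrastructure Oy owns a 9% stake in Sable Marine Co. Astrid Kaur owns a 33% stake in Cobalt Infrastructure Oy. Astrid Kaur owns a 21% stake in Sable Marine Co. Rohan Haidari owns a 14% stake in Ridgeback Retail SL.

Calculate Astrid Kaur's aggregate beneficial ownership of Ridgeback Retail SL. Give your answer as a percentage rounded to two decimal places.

Astrid reaches Ridgeback along 2 paths.
Direct stake: 6% = 6%.
Via Cobalt: 33% × 80% = 26.4%.
Total: 6% + 26.4% = 32.4%.
Rounded: 32.40%.

32.40%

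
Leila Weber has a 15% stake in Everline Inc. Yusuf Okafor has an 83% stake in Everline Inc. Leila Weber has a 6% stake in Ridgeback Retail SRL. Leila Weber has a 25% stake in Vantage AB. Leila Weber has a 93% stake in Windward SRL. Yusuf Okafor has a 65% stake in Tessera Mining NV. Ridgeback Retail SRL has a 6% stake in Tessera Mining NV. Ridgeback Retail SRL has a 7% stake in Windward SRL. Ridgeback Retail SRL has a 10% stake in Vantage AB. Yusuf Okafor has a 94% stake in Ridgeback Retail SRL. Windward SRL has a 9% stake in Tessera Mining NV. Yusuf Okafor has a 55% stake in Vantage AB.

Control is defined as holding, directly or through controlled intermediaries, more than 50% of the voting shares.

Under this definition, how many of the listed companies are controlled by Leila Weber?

1

Leila holds 93% of Windward, so Leila controls Windward.
No other company's threshold is met.
Leila controls 1 company.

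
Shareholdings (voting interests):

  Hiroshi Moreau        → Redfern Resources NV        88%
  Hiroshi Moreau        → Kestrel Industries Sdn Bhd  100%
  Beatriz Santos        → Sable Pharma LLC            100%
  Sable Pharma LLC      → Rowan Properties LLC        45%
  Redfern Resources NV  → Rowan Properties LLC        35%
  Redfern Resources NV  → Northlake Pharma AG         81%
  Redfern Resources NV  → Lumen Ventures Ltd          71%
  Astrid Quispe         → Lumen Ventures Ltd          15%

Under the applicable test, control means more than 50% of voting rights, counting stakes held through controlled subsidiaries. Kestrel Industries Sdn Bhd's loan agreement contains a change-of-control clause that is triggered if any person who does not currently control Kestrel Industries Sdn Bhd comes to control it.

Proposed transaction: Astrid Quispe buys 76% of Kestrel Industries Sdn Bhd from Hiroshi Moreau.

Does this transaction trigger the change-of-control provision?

Yes

The purchase adds only to Astrid's holdings (Hiroshi's stake shrinks), so Astrid is the only person who could newly come to control Kestrel.
Astrid's largest direct stake is 15% in Lumen, which does not meet the threshold, so Astrid controls no company.
Neither Astrid nor any entity Astrid controls holds any voting interest in Kestrel.
So before the transaction, Astrid does not control Kestrel.
After the purchase, Astrid holds 76% of Kestrel directly, and Hiroshi's stake falls to 24%.
Astrid holds 76% of Kestrel, so Astrid controls Kestrel.
Astrid did not control Kestrel before and does after, so the clause is triggered.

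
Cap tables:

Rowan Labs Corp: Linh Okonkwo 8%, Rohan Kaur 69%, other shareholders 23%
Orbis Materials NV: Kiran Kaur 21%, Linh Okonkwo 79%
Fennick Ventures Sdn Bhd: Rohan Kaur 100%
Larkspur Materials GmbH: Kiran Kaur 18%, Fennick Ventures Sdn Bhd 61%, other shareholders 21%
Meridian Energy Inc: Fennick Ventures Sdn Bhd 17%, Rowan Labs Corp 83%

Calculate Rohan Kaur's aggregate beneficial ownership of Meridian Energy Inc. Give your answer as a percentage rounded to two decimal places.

74.27%

Rohan reaches Meridian along 2 paths.
Via Fennick: 100% × 17% = 17%.
Via Rowan: 69% × 83% = 57.27%.
Total: 17% + 57.27% = 74.27%.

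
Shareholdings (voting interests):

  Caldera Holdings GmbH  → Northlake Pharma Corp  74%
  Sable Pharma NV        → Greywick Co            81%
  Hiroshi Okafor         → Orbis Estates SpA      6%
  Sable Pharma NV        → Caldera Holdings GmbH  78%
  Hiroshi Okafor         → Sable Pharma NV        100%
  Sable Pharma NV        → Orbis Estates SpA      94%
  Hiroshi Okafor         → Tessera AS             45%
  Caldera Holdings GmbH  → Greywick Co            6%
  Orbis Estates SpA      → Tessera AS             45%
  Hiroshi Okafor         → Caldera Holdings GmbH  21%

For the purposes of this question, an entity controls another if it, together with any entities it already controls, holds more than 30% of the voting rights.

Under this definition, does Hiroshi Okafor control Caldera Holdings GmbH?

Yes

Hiroshi holds 100% of Sable, so Hiroshi controls Sable.
Sable and Hiroshi together hold 78% + 21% = 99% of Caldera, so Hiroshi controls Caldera.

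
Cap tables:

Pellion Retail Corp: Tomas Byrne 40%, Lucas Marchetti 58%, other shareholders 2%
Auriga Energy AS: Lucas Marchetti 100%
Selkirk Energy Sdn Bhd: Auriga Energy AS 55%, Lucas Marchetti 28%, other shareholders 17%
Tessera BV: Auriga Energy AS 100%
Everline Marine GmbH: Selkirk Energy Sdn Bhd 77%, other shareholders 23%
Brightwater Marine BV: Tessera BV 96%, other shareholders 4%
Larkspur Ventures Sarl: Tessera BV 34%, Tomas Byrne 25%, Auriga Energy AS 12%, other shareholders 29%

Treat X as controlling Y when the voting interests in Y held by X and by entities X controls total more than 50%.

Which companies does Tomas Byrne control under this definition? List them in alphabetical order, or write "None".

None

Tomas's largest direct stake is 40% in Pellion, which does not meet the threshold.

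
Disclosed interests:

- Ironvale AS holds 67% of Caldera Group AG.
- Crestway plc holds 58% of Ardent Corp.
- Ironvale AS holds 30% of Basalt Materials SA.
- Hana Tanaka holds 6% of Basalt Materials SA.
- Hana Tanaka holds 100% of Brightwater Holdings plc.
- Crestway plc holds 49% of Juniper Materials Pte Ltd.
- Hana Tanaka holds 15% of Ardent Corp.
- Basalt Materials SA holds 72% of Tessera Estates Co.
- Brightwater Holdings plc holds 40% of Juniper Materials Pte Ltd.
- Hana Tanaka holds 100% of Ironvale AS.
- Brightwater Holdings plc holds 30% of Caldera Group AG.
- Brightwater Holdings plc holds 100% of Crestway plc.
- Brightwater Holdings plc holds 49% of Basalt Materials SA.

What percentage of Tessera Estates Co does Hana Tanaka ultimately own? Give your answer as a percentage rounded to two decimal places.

Hana reaches Tessera along 3 paths.
Via Brightwater → Basalt: 100% × 49% × 72% = 35.28%.
Via Ironvale → Basalt: 100% × 30% × 72% = 21.6%.
Via Basalt: 6% × 72% = 4.32%.
Total: 35.28% + 21.6% + 4.32% = 61.2%.
Rounded: 61.20%.

61.20%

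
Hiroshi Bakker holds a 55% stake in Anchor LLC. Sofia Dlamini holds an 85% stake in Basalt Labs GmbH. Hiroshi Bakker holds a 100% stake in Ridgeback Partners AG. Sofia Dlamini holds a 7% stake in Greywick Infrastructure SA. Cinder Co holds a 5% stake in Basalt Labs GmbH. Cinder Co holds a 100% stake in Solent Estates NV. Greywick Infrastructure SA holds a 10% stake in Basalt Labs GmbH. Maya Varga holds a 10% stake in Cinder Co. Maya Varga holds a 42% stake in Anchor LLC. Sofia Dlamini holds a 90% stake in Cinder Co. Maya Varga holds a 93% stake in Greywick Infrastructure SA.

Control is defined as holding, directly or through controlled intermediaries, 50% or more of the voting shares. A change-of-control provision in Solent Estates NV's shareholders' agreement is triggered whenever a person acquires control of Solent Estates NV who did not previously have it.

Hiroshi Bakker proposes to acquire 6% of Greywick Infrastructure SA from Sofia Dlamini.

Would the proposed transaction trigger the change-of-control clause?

No

The purchase adds only to Hiroshi's holdings (Sofia's stake shrinks), so Hiroshi is the only person who could newly come to control Solent.
Hiroshi holds 55% of Anchor, so Hiroshi controls Anchor.
Hiroshi holds 100% of Ridgeback, so Hiroshi controls Ridgeback.
Neither Hiroshi nor any entity Hiroshi controls holds any voting interest in Solent.
So before the transaction, Hiroshi does not control Solent.
After the purchase, Hiroshi holds 6% of Greywick directly, and Sofia's stake falls to 1%.
Hiroshi's side now holds 6% of Greywick, not ≥ 50%, so Hiroshi still does not control Greywick.
After the transaction, neither Hiroshi nor any entity Hiroshi controls holds a voting interest in Solent, so Hiroshi still does not control it.
No new person acquires control, so the clause is not triggered.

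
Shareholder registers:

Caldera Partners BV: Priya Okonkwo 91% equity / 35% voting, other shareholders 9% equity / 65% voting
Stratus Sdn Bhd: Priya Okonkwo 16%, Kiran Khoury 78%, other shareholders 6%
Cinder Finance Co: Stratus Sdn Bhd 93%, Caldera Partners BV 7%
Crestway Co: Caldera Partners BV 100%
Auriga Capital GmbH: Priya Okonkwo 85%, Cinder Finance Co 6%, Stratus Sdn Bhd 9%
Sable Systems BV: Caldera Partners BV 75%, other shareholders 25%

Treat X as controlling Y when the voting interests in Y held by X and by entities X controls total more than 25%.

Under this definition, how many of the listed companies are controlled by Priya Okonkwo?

4

Priya holds 35% of Caldera, so Priya controls Caldera.
Caldera holds 100% of Crestway, so Priya controls Crestway.
Priya holds 85% of Auriga, so Priya controls Auriga.
Caldera holds 75% of Sable, so Priya controls Sable.
No other company's threshold is met.
Priya controls 4 companies.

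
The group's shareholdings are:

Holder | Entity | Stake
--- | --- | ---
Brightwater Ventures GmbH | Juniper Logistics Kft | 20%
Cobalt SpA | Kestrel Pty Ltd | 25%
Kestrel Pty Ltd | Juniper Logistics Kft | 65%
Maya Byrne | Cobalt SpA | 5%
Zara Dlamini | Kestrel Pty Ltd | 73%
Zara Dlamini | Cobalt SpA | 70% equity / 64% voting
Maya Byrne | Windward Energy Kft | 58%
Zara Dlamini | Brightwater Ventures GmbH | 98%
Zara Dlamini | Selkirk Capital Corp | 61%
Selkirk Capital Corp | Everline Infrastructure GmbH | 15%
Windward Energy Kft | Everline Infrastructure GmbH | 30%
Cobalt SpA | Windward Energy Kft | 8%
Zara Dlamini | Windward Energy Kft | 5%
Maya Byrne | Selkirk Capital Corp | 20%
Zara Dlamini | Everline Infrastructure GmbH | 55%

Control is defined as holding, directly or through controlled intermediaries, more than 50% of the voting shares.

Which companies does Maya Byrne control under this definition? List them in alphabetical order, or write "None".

Maya holds 58% of Windward, so Maya controls Windward.
No other company's threshold is met.

Windward Energy Kft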